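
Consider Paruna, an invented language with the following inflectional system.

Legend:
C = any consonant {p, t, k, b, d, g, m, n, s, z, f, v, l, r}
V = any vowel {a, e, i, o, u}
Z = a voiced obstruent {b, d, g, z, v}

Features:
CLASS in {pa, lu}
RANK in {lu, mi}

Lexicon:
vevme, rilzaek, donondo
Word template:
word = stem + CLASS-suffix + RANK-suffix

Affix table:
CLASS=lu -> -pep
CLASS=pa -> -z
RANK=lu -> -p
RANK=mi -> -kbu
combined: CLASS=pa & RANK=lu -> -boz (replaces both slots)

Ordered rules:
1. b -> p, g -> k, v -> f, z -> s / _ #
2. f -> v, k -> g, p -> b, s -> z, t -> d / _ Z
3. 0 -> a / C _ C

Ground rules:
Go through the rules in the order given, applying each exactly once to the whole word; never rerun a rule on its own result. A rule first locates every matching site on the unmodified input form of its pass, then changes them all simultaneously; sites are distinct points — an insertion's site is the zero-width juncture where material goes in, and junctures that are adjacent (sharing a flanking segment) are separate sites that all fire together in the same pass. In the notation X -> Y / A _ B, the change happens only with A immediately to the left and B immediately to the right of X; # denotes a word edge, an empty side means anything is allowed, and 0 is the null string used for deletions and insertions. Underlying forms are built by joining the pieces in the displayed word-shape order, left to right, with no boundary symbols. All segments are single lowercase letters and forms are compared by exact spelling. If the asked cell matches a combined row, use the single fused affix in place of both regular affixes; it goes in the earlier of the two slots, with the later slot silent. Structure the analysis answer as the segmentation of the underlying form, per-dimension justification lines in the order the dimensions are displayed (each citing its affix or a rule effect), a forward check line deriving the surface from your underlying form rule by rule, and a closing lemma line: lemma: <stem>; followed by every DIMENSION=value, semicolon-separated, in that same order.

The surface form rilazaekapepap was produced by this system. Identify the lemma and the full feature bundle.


underlying: rilzaek-pep-p
CLASS=lu - signalled by the affix -pep
RANK=lu - signalled by the affix -p
check: rilzaekpepp -> rilzaekpepp -> rilzaekpepp -> rilazaekapepap
lemma: rilzaek; CLASS=lu; RANK=lu


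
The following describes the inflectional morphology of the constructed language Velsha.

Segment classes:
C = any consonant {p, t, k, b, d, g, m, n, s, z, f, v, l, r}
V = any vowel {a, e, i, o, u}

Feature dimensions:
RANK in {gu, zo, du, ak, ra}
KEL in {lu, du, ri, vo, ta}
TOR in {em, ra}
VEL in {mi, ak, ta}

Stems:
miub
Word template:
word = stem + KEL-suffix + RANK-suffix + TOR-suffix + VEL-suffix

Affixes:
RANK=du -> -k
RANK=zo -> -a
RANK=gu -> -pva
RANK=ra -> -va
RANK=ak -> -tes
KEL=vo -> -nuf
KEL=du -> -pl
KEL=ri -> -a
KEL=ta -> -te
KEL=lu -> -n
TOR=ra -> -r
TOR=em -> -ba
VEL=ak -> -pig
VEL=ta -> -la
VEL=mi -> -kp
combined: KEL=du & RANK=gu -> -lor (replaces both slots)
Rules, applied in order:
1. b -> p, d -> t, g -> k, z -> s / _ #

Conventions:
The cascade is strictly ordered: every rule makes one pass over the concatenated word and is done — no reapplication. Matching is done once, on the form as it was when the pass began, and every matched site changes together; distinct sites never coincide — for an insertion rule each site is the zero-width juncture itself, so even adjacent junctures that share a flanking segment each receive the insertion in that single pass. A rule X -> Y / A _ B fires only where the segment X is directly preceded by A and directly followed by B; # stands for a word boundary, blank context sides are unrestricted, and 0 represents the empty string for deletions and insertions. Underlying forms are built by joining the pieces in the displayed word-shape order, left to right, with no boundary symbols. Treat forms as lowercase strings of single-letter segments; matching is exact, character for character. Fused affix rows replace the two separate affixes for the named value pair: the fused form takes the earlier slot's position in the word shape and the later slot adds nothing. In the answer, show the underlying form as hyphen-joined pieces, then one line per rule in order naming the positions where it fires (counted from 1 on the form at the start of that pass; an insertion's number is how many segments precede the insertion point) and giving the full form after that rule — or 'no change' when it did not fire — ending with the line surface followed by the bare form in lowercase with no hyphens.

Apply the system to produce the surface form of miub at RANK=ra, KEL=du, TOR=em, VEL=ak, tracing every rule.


underlying: miub-pl-va-ba-pig
1. b -> p, d -> t, g -> k, z -> s / _ #: fires at position(s) 13: miubplvabapik
surface: miubplvabapik


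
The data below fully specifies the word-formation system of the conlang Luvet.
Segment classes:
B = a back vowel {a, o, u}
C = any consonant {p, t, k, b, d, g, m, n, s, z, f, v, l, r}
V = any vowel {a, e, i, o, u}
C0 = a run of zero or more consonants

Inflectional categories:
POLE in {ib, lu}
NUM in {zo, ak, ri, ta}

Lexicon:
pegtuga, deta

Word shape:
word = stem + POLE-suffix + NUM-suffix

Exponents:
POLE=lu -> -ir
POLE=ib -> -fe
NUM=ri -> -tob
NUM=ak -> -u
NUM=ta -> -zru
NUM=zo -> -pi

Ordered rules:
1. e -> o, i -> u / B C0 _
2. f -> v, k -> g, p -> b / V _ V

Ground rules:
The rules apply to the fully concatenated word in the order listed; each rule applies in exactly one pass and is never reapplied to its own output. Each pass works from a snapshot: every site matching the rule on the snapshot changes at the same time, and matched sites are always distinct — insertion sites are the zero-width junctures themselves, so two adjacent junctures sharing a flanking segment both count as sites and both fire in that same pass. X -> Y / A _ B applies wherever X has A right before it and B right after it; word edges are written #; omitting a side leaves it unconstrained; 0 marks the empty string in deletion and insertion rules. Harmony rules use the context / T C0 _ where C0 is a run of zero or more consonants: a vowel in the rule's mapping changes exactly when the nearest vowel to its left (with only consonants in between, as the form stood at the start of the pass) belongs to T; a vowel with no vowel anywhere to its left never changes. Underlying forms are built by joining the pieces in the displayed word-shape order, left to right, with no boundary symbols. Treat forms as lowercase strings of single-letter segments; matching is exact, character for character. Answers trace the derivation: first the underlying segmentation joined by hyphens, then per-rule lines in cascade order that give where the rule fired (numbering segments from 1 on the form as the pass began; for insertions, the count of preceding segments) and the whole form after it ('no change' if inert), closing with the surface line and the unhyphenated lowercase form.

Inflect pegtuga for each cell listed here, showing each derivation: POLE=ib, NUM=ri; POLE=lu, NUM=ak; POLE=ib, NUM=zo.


cell POLE=ib, NUM=ri:
underlying: pegtuga-fe-tob
1. e -> o, i -> u / B C0 _: fires at position(s) 9: pegtugafotob
2. f -> v, k -> g, p -> b / V _ V: fires at position(s) 8: pegtugavotob
surface: pegtugavotob

cell POLE=lu, NUM=ak:
underlying: pegtuga-ir-u
1. e -> o, i -> u / B C0 _: fires at position(s) 8: pegtugauru
2. f -> v, k -> g, p -> b / V _ V: no change
surface: pegtugauru

cell POLE=ib, NUM=zo:
underlying: pegtuga-fe-pi
1. e -> o, i -> u / B C0 _: fires at position(s) 9: pegtugafopi
2. f -> v, k -> g, p -> b / V _ V: fires at position(s) 8, 10: pegtugavobi
surface: pegtugavobi


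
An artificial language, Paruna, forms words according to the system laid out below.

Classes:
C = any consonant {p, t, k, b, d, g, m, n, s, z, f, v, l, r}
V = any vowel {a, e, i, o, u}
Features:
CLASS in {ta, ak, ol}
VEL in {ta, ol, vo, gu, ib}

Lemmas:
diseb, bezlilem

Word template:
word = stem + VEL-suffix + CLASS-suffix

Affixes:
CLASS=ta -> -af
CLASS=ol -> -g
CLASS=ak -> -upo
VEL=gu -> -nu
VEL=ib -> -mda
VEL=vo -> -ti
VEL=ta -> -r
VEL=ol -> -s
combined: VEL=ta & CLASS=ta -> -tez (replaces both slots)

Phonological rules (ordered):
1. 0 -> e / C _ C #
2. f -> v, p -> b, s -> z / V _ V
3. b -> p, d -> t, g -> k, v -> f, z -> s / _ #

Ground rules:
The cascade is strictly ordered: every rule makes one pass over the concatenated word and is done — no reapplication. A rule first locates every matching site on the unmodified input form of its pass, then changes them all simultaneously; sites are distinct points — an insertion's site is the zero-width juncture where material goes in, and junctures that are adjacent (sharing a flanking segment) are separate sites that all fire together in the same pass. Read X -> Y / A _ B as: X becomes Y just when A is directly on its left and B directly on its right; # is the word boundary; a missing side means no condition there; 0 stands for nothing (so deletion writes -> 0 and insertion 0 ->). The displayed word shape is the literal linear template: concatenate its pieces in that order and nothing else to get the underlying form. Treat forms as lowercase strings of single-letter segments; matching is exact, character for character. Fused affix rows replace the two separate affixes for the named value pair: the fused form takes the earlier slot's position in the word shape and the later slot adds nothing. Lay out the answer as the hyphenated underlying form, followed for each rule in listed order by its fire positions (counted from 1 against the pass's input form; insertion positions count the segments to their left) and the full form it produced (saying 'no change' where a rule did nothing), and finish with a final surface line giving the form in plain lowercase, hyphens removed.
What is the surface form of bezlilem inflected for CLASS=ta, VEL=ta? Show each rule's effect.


underlying: bezlilem-tez
1. 0 -> e / C _ C #: no change
2. f -> v, p -> b, s -> z / V _ V: no change
3. b -> p, d -> t, g -> k, v -> f, z -> s / _ #: fires at position(s) 11: bezlilemtes
surface: bezlilemtes


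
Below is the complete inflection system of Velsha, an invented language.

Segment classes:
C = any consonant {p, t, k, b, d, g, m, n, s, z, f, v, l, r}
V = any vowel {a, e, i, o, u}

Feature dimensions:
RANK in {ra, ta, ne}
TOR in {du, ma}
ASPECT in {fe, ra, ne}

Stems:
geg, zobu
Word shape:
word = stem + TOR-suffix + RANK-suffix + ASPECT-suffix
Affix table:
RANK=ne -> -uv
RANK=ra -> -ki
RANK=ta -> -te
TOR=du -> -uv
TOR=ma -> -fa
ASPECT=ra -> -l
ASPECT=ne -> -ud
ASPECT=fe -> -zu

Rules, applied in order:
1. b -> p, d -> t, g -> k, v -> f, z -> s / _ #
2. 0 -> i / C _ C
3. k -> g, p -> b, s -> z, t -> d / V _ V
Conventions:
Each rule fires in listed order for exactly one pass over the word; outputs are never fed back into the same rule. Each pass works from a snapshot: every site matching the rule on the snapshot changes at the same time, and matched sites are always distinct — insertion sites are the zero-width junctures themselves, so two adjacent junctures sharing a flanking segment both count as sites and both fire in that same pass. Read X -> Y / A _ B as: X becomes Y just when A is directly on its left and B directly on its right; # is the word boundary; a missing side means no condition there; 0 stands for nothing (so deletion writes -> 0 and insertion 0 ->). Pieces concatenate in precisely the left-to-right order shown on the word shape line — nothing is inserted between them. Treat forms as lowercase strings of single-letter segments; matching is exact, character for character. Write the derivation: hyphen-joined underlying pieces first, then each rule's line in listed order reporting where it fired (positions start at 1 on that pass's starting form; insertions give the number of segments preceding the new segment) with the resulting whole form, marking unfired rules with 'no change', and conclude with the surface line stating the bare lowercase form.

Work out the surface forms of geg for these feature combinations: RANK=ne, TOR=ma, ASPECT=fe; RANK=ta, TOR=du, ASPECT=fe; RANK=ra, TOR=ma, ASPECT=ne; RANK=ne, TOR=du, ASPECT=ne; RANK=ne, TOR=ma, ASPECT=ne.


cell RANK=ne, TOR=ma, ASPECT=fe:
underlying: geg-fa-uv-zu
1. b -> p, d -> t, g -> k, v -> f, z -> s / _ #: no change
2. 0 -> i / C _ C: inserts after position(s) 3, 7: gegifauvizu
3. k -> g, p -> b, s -> z, t -> d / V _ V: no change
surface: gegifauvizu

cell RANK=ta, TOR=du, ASPECT=fe:
underlying: geg-uv-te-zu
1. b -> p, d -> t, g -> k, v -> f, z -> s / _ #: no change
2. 0 -> i / C _ C: inserts after position(s) 5: geguvitezu
3. k -> g, p -> b, s -> z, t -> d / V _ V: fires at position(s) 7: geguvidezu
surface: geguvidezu

cell RANK=ra, TOR=ma, ASPECT=ne:
underlying: geg-fa-ki-ud
1. b -> p, d -> t, g -> k, v -> f, z -> s / _ #: fires at position(s) 9: gegfakiut
2. 0 -> i / C _ C: inserts after position(s) 3: gegifakiut
3. k -> g, p -> b, s -> z, t -> d / V _ V: fires at position(s) 7: gegifagiut
surface: gegifagiut

cell RANK=ne, TOR=du, ASPECT=ne:
underlying: geg-uv-uv-ud
1. b -> p, d -> t, g -> k, v -> f, z -> s / _ #: fires at position(s) 9: geguvuvut
2. 0 -> i / C _ C: no change
3. k -> g, p -> b, s -> z, t -> d / V _ V: no change
surface: geguvuvut

cell RANK=ne, TOR=ma, ASPECT=ne:
underlying: geg-fa-uv-ud
1. b -> p, d -> t, g -> k, v -> f, z -> s / _ #: fires at position(s) 9: gegfauvut
2. 0 -> i / C _ C: inserts after position(s) 3: gegifauvut
3. k -> g, p -> b, s -> z, t -> d / V _ V: no change
surface: gegifauvut


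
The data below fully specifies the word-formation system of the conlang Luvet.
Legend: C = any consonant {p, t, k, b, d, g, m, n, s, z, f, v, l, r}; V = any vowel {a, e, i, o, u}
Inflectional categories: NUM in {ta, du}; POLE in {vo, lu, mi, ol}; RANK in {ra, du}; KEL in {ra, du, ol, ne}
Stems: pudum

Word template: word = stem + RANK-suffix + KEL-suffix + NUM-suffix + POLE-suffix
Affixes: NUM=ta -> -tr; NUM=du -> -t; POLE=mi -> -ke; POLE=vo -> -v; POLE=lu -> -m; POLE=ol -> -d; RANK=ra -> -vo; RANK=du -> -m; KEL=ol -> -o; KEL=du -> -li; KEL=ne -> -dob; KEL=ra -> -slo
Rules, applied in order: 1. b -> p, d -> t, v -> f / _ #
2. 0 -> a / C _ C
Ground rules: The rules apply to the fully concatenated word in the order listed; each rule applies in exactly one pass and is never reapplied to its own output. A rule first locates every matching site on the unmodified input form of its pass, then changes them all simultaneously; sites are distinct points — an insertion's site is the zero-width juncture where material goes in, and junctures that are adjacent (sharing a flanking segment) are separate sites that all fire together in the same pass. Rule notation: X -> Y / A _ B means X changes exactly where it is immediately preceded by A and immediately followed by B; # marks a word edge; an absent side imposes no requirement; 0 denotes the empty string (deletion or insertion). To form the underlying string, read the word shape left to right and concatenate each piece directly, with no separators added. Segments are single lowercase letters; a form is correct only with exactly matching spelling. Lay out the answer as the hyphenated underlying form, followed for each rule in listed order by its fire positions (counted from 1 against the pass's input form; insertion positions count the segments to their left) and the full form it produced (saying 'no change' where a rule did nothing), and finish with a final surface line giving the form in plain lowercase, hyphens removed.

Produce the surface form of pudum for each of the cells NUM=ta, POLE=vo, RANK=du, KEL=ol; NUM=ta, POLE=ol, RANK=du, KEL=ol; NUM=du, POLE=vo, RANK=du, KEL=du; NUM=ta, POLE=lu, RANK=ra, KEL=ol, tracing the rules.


cell NUM=ta, POLE=vo, RANK=du, KEL=ol:
underlying: pudum-m-o-tr-v
1. b -> p, d -> t, v -> f / _ #: fires at position(s) 10: pudummotrf
2. 0 -> a / C _ C: inserts after position(s) 5, 8, 9: pudumamotaraf
surface: pudumamotaraf

cell NUM=ta, POLE=ol, RANK=du, KEL=ol:
underlying: pudum-m-o-tr-d
1. b -> p, d -> t, v -> f / _ #: fires at position(s) 10: pudummotrt
2. 0 -> a / C _ C: inserts after position(s) 5, 8, 9: pudumamotarat
surface: pudumamotarat

cell NUM=du, POLE=vo, RANK=du, KEL=du:
underlying: pudum-m-li-t-v
1. b -> p, d -> t, v -> f / _ #: fires at position(s) 10: pudummlitf
2. 0 -> a / C _ C: inserts after position(s) 5, 6, 9: pudumamalitaf
surface: pudumamalitaf

cell NUM=ta, POLE=lu, RANK=ra, KEL=ol:
underlying: pudum-vo-o-tr-m
1. b -> p, d -> t, v -> f / _ #: no change
2. 0 -> a / C _ C: inserts after position(s) 5, 9, 10: pudumavootaram
surface: pudumavootaram


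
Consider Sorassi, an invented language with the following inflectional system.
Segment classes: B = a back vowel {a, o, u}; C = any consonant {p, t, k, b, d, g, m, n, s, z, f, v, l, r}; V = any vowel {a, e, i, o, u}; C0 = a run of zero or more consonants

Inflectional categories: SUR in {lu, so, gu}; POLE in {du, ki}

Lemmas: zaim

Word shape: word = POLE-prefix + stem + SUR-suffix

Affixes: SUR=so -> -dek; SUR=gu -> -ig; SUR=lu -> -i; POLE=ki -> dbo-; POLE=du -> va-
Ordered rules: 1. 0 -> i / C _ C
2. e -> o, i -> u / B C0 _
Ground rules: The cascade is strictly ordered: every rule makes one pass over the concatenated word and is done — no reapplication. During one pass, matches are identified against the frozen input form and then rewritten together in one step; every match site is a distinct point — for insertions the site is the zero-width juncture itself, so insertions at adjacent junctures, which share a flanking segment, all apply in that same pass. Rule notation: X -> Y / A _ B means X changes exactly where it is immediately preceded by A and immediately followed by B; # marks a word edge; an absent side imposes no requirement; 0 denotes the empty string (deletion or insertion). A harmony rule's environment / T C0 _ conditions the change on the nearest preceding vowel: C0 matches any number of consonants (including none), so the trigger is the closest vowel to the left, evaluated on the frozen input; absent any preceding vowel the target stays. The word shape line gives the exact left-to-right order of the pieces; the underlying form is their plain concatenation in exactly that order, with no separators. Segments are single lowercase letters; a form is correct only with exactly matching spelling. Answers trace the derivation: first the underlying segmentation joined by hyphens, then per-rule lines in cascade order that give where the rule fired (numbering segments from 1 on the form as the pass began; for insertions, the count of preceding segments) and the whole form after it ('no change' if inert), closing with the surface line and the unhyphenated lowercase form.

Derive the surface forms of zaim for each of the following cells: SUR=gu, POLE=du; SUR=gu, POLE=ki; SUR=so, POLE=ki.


cell SUR=gu, POLE=du:
underlying: va-zaim-ig
1. 0 -> i / C _ C: no change
2. e -> o, i -> u / B C0 _: fires at position(s) 5: vazaumig
surface: vazaumig

cell SUR=gu, POLE=ki:
underlying: dbo-zaim-ig
1. 0 -> i / C _ C: inserts after position(s) 1: dibozaimig
2. e -> o, i -> u / B C0 _: fires at position(s) 7: dibozaumig
surface: dibozaumig

cell SUR=so, POLE=ki:
underlying: dbo-zaim-dek
1. 0 -> i / C _ C: inserts after position(s) 1, 7: dibozaimidek
2. e -> o, i -> u / B C0 _: fires at position(s) 7: dibozaumidek
surface: dibozaumidek


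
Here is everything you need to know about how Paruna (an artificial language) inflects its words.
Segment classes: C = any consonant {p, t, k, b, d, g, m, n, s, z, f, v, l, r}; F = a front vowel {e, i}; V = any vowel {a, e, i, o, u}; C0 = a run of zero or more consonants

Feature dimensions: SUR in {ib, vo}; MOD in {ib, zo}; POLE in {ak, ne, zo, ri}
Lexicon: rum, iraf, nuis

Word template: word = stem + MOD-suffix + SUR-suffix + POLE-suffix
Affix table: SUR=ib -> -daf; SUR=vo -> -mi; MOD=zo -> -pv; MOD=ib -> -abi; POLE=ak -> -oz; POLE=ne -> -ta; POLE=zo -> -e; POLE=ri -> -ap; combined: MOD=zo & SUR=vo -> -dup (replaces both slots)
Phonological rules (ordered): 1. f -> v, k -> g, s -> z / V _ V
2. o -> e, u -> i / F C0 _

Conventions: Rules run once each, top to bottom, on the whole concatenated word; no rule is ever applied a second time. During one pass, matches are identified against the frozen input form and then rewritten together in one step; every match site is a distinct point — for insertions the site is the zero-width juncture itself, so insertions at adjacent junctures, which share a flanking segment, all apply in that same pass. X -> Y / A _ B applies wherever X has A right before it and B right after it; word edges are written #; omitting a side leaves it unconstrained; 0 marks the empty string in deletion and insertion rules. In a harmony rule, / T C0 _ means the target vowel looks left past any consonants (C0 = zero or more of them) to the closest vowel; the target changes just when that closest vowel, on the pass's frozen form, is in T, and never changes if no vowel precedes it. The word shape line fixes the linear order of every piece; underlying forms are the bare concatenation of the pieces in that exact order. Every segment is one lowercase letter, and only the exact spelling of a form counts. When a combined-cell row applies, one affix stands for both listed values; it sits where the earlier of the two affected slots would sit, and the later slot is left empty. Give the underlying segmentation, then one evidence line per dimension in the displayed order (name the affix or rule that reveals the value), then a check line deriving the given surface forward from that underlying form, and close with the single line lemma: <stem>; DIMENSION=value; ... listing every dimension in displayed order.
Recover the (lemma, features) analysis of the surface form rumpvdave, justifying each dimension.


underlying: rum-pv-daf-e
SUR=ib - signalled by the affix -daf
MOD=zo - signalled by the affix -pv
POLE=zo - signalled by the affix -e
check: rumpvdafe -> rumpvdave -> rumpvdave
lemma: rum; SUR=ib; MOD=zo; POLE=zo


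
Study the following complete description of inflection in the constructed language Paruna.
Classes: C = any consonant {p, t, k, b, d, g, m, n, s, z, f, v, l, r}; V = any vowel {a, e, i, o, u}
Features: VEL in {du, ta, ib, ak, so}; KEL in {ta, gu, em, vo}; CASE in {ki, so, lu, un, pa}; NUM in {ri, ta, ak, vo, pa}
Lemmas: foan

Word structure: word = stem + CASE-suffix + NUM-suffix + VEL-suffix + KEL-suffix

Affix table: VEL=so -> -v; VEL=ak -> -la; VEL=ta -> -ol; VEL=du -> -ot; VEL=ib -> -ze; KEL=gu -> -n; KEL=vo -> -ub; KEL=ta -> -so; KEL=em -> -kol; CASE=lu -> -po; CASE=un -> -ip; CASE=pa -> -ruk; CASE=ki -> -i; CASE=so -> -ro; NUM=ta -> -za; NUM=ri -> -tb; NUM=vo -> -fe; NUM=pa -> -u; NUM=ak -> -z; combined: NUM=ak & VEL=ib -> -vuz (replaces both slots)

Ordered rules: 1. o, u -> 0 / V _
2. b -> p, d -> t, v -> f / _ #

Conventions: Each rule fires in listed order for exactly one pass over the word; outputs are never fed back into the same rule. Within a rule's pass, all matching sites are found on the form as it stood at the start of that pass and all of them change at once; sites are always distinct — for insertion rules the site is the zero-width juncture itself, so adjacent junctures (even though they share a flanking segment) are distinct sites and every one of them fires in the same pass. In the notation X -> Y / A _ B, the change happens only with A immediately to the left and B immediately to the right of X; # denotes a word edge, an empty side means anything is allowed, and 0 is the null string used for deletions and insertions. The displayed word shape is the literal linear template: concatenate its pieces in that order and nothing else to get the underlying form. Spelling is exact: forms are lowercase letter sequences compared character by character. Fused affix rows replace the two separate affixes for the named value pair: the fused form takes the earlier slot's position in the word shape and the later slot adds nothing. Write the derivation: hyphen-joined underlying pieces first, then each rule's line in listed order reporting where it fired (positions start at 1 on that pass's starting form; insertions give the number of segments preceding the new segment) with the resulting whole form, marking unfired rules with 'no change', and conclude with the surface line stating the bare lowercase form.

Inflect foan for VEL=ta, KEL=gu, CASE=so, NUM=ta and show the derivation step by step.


underlying: foan-ro-za-ol-n
1. o, u -> 0 / V _: fires at position(s) 9: foanrozaln
2. b -> p, d -> t, v -> f / _ #: no change
surface: foanrozaln


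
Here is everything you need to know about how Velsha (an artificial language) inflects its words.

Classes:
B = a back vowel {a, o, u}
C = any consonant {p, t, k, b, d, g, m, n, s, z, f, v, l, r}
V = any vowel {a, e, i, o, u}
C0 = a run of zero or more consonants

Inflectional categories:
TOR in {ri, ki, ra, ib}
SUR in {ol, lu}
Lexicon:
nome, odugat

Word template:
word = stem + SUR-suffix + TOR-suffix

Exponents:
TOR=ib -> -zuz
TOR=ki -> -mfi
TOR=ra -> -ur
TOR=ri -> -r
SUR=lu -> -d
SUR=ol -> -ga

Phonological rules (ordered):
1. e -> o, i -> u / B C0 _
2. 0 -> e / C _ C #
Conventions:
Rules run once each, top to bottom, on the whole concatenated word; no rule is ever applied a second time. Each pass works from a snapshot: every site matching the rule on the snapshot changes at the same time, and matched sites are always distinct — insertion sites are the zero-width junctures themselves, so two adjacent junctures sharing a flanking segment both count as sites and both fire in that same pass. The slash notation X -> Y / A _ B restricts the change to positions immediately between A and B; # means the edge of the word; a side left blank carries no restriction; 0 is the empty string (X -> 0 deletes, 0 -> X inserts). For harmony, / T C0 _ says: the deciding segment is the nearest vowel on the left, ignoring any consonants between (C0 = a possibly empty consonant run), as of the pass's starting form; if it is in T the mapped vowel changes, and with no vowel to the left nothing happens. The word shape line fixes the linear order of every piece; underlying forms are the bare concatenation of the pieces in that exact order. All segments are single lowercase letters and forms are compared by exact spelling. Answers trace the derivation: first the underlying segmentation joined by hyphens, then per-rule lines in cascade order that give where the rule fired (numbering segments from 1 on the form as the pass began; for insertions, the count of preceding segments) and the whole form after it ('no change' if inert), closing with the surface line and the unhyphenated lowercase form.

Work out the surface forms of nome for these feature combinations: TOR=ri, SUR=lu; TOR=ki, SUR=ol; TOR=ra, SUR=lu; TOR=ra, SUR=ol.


cell TOR=ri, SUR=lu:
underlying: nome-d-r
1. e -> o, i -> u / B C0 _: fires at position(s) 4: nomodr
2. 0 -> e / C _ C #: inserts after position(s) 5: nomoder
surface: nomoder

cell TOR=ki, SUR=ol:
underlying: nome-ga-mfi
1. e -> o, i -> u / B C0 _: fires at position(s) 4, 9: nomogamfu
2. 0 -> e / C _ C #: no change
surface: nomogamfu

cell TOR=ra, SUR=lu:
underlying: nome-d-ur
1. e -> o, i -> u / B C0 _: fires at position(s) 4: nomodur
2. 0 -> e / C _ C #: no change
surface: nomodur

cell TOR=ra, SUR=ol:
underlying: nome-ga-ur
1. e -> o, i -> u / B C0 _: fires at position(s) 4: nomogaur
2. 0 -> e / C _ C #: no change
surface: nomogaur


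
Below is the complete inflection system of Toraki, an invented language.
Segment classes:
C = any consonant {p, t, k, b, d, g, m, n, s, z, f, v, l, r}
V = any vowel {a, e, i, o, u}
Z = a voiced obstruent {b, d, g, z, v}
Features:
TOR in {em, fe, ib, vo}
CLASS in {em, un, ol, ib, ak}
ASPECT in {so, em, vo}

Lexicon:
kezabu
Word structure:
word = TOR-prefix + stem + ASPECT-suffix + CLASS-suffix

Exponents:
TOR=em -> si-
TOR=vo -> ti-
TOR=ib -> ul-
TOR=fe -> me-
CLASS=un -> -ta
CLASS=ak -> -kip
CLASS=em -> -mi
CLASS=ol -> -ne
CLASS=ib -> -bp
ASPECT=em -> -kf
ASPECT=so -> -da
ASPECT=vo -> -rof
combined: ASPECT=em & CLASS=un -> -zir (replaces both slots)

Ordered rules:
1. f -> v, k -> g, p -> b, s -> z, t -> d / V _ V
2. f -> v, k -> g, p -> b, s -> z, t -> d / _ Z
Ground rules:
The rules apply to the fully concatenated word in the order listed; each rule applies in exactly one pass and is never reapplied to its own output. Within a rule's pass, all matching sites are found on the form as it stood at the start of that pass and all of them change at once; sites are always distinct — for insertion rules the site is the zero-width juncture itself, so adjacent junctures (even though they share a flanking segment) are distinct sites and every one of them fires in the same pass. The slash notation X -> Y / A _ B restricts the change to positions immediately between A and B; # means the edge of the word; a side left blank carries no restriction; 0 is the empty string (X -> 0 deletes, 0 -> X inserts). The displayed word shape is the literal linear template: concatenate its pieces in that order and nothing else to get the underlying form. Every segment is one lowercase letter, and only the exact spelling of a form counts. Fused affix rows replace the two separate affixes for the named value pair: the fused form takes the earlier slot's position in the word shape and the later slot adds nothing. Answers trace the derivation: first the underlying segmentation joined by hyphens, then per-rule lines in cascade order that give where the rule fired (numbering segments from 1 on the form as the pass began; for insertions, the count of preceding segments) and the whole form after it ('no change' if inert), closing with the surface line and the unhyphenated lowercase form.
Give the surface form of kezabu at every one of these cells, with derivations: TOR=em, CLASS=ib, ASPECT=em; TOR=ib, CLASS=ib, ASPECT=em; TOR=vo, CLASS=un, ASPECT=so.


cell TOR=em, CLASS=ib, ASPECT=em:
underlying: si-kezabu-kf-bp
1. f -> v, k -> g, p -> b, s -> z, t -> d / V _ V: fires at position(s) 3: sigezabukfbp
2. f -> v, k -> g, p -> b, s -> z, t -> d / _ Z: fires at position(s) 10: sigezabukvbp
surface: sigezabukvbp

cell TOR=ib, CLASS=ib, ASPECT=em:
underlying: ul-kezabu-kf-bp
1. f -> v, k -> g, p -> b, s -> z, t -> d / V _ V: no change
2. f -> v, k -> g, p -> b, s -> z, t -> d / _ Z: fires at position(s) 10: ulkezabukvbp
surface: ulkezabukvbp

cell TOR=vo, CLASS=un, ASPECT=so:
underlying: ti-kezabu-da-ta
1. f -> v, k -> g, p -> b, s -> z, t -> d / V _ V: fires at position(s) 3, 11: tigezabudada
2. f -> v, k -> g, p -> b, s -> z, t -> d / _ Z: no change
surface: tigezabudada


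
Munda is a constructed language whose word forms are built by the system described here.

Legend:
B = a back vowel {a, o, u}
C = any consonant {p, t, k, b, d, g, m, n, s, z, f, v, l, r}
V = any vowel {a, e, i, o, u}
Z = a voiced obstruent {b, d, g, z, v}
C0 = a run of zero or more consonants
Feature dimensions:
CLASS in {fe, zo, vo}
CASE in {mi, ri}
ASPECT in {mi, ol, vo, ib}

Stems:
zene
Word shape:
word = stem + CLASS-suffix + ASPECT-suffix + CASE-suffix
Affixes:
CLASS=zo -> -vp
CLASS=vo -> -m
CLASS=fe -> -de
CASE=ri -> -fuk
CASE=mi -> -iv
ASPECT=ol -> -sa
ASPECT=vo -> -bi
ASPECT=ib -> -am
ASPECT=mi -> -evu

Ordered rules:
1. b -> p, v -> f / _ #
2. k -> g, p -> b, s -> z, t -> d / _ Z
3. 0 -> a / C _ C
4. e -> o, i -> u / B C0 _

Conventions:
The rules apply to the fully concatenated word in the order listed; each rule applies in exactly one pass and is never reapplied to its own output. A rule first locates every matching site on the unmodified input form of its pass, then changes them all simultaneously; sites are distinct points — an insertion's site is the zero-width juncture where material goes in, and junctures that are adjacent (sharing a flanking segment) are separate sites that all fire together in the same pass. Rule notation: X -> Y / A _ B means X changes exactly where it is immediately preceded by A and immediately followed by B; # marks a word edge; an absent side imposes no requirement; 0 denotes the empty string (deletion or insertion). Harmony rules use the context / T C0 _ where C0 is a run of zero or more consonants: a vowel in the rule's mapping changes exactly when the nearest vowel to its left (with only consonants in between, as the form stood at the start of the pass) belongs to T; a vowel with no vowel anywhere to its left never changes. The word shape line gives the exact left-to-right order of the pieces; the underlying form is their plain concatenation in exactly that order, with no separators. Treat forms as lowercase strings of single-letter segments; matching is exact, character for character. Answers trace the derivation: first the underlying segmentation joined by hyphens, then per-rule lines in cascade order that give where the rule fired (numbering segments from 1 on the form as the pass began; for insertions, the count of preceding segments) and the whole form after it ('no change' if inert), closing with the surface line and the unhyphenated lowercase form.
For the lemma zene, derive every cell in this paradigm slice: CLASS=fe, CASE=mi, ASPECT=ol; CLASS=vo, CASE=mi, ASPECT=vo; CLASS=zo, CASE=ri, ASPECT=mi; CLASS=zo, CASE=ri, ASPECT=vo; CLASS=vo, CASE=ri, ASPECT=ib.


cell CLASS=fe, CASE=mi, ASPECT=ol:
underlying: zene-de-sa-iv
1. b -> p, v -> f / _ #: fires at position(s) 10: zenedesaif
2. k -> g, p -> b, s -> z, t -> d / _ Z: no change
3. 0 -> a / C _ C: no change
4. e -> o, i -> u / B C0 _: fires at position(s) 9: zenedesauf
surface: zenedesauf

cell CLASS=vo, CASE=mi, ASPECT=vo:
underlying: zene-m-bi-iv
1. b -> p, v -> f / _ #: fires at position(s) 9: zenembiif
2. k -> g, p -> b, s -> z, t -> d / _ Z: no change
3. 0 -> a / C _ C: inserts after position(s) 5: zenemabiif
4. e -> o, i -> u / B C0 _: fires at position(s) 8: zenemabuif
surface: zenemabuif

cell CLASS=zo, CASE=ri, ASPECT=mi:
underlying: zene-vp-evu-fuk
1. b -> p, v -> f / _ #: no change
2. k -> g, p -> b, s -> z, t -> d / _ Z: no change
3. 0 -> a / C _ C: inserts after position(s) 5: zenevapevufuk
4. e -> o, i -> u / B C0 _: fires at position(s) 8: zenevapovufuk
surface: zenevapovufuk

cell CLASS=zo, CASE=ri, ASPECT=vo:
underlying: zene-vp-bi-fuk
1. b -> p, v -> f / _ #: no change
2. k -> g, p -> b, s -> z, t -> d / _ Z: fires at position(s) 6: zenevbbifuk
3. 0 -> a / C _ C: inserts after position(s) 5, 6: zenevababifuk
4. e -> o, i -> u / B C0 _: fires at position(s) 10: zenevababufuk
surface: zenevababufuk

cell CLASS=vo, CASE=ri, ASPECT=ib:
underlying: zene-m-am-fuk
1. b -> p, v -> f / _ #: no change
2. k -> g, p -> b, s -> z, t -> d / _ Z: no change
3. 0 -> a / C _ C: inserts after position(s) 7: zenemamafuk
4. e -> o, i -> u / B C0 _: no change
surface: zenemamafuk


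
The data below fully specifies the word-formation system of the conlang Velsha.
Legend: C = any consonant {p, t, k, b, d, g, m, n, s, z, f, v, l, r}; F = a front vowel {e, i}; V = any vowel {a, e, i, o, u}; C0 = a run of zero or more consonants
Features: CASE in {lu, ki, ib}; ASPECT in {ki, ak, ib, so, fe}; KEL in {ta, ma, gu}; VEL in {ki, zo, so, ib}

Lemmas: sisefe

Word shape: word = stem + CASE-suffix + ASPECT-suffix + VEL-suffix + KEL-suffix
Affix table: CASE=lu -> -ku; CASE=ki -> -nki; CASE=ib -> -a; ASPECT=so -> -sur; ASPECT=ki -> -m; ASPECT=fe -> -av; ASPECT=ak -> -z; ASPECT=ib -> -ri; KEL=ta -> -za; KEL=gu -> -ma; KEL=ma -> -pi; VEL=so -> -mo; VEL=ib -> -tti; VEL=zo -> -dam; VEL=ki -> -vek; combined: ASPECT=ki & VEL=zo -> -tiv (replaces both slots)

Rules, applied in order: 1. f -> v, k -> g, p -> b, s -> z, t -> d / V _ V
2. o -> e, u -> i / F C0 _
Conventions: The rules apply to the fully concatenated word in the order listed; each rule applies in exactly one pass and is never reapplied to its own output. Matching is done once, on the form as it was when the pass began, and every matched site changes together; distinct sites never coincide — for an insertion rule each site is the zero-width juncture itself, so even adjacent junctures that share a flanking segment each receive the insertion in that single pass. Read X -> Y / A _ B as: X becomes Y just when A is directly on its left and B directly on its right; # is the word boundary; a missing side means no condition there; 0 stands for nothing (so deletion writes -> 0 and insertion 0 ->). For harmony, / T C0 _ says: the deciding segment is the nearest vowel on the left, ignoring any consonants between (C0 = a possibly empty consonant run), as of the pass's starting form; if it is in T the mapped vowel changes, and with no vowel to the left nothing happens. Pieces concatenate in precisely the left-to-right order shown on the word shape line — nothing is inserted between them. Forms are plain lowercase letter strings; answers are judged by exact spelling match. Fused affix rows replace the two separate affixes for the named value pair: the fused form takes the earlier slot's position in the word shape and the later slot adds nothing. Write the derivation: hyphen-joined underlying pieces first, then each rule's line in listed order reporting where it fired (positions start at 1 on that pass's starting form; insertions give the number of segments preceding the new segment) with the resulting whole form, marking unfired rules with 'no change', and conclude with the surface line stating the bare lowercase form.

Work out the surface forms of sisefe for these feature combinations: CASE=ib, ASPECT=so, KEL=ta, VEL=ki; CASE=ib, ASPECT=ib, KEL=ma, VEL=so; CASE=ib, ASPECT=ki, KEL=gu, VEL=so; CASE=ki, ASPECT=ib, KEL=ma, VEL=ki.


cell CASE=ib, ASPECT=so, KEL=ta, VEL=ki:
underlying: sisefe-a-sur-vek-za
1. f -> v, k -> g, p -> b, s -> z, t -> d / V _ V: fires at position(s) 3, 5, 8: sizeveazurvekza
2. o -> e, u -> i / F C0 _: no change
surface: sizeveazurvekza

cell CASE=ib, ASPECT=ib, KEL=ma, VEL=so:
underlying: sisefe-a-ri-mo-pi
1. f -> v, k -> g, p -> b, s -> z, t -> d / V _ V: fires at position(s) 3, 5, 12: sizevearimobi
2. o -> e, u -> i / F C0 _: fires at position(s) 11: sizevearimebi
surface: sizevearimebi

cell CASE=ib, ASPECT=ki, KEL=gu, VEL=so:
underlying: sisefe-a-m-mo-ma
1. f -> v, k -> g, p -> b, s -> z, t -> d / V _ V: fires at position(s) 3, 5: sizeveammoma
2. o -> e, u -> i / F C0 _: no change
surface: sizeveammoma

cell CASE=ki, ASPECT=ib, KEL=ma, VEL=ki:
underlying: sisefe-nki-ri-vek-pi
1. f -> v, k -> g, p -> b, s -> z, t -> d / V _ V: fires at position(s) 3, 5: sizevenkirivekpi
2. o -> e, u -> i / F C0 _: no change
surface: sizevenkirivekpi


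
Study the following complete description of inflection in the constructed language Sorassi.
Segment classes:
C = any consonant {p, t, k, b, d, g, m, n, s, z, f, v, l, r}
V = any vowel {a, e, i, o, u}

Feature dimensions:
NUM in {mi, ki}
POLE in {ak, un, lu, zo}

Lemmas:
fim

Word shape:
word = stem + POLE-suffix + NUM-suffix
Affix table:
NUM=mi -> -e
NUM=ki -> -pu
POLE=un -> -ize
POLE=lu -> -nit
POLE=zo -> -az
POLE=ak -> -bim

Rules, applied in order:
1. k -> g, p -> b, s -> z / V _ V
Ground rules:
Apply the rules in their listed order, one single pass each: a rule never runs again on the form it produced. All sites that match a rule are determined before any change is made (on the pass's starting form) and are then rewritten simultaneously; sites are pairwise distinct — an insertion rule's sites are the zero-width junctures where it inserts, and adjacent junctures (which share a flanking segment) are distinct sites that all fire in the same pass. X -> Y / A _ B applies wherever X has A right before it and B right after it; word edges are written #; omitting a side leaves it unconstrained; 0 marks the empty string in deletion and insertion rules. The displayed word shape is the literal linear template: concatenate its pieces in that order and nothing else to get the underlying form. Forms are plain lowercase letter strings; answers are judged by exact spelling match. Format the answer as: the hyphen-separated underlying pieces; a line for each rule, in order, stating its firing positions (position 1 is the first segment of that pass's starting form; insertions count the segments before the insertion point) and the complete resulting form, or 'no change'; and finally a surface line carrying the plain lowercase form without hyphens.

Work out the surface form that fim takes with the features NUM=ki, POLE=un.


underlying: fim-ize-pu
1. k -> g, p -> b, s -> z / V _ V: fires at position(s) 7: fimizebu
surface: fimizebu
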